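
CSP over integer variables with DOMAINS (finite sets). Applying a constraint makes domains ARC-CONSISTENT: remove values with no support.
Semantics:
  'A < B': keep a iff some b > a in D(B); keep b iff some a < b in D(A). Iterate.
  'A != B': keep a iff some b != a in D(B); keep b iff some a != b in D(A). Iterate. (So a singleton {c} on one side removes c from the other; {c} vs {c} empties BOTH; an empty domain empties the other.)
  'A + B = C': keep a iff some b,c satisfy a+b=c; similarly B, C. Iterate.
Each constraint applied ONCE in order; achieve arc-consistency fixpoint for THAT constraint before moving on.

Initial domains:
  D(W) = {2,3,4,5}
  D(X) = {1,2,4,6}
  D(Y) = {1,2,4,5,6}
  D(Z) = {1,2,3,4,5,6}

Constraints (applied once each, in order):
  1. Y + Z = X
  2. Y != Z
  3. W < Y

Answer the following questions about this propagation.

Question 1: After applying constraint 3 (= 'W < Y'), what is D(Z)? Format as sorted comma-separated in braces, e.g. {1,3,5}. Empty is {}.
Answer: {1,2,3,4,5}

Derivation:
Constraint 1 (Y + Z = X) on D(Y)={1,2,4,5,6} D(Z)={1,2,3,4,5,6} D(X)={1,2,4,6}: Y {1,2,4,5,6}->{1,2,4,5}; Z {1,2,3,4,5,6}->{1,2,3,4,5}; X {1,2,4,6}->{2,4,6}
Constraint 2 (Y != Z) on D(Y)={1,2,4,5} D(Z)={1,2,3,4,5}: no change
Constraint 3 (W < Y) on D(W)={2,3,4,5} D(Y)={1,2,4,5}: W {2,3,4,5}->{2,3,4}; Y {1,2,4,5}->{4,5}
So after constraint 3: D(Z) = {1,2,3,4,5}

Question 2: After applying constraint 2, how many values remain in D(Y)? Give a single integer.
Answer: 4

Derivation:
Constraint 1 (Y + Z = X) on D(Y)={1,2,4,5,6} D(Z)={1,2,3,4,5,6} D(X)={1,2,4,6}: Y {1,2,4,5,6}->{1,2,4,5}; Z {1,2,3,4,5,6}->{1,2,3,4,5}; X {1,2,4,6}->{2,4,6}
Constraint 2 (Y != Z) on D(Y)={1,2,4,5} D(Z)={1,2,3,4,5}: no change
So after constraint 2: D(Y)={1,2,4,5}, size = 4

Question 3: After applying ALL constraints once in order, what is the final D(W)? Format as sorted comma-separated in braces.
Answer: {2,3,4}

Derivation:
Constraint 1 (Y + Z = X) on D(Y)={1,2,4,5,6} D(Z)={1,2,3,4,5,6} D(X)={1,2,4,6}: Y {1,2,4,5,6}->{1,2,4,5}; Z {1,2,3,4,5,6}->{1,2,3,4,5}; X {1,2,4,6}->{2,4,6}
Constraint 2 (Y != Z) on D(Y)={1,2,4,5} D(Z)={1,2,3,4,5}: no change
Constraint 3 (W < Y) on D(W)={2,3,4,5} D(Y)={1,2,4,5}: W {2,3,4,5}->{2,3,4}; Y {1,2,4,5}->{4,5}
So after all 3 constraints: D(W) = {2,3,4}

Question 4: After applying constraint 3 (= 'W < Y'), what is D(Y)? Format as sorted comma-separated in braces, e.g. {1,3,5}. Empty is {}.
Constraint 1 (Y + Z = X) on D(Y)={1,2,4,5,6} D(Z)={1,2,3,4,5,6} D(X)={1,2,4,6}: Y {1,2,4,5,6}->{1,2,4,5}; Z {1,2,3,4,5,6}->{1,2,3,4,5}; X {1,2,4,6}->{2,4,6}
Constraint 2 (Y != Z) on D(Y)={1,2,4,5} D(Z)={1,2,3,4,5}: no change
Constraint 3 (W < Y) on D(W)={2,3,4,5} D(Y)={1,2,4,5}: W {2,3,4,5}->{2,3,4}; Y {1,2,4,5}->{4,5}
So after constraint 3: D(Y) = {4,5}

Answer: {4,5}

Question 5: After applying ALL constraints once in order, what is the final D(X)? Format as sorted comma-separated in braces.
Answer: {2,4,6}

Derivation:
Constraint 1 (Y + Z = X) on D(Y)={1,2,4,5,6} D(Z)={1,2,3,4,5,6} D(X)={1,2,4,6}: Y {1,2,4,5,6}->{1,2,4,5}; Z {1,2,3,4,5,6}->{1,2,3,4,5}; X {1,2,4,6}->{2,4,6}
Constraint 2 (Y != Z) on D(Y)={1,2,4,5} D(Z)={1,2,3,4,5}: no change
Constraint 3 (W < Y) on D(W)={2,3,4,5} D(Y)={1,2,4,5}: W {2,3,4,5}->{2,3,4}; Y {1,2,4,5}->{4,5}
So after all 3 constraints: D(X) = {2,4,6}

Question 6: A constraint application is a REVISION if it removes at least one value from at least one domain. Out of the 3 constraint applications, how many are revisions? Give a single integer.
Constraint 1 (Y + Z = X) on D(Y)={1,2,4,5,6} D(Z)={1,2,3,4,5,6} D(X)={1,2,4,6}: Y {1,2,4,5,6}->{1,2,4,5}; Z {1,2,3,4,5,6}->{1,2,3,4,5}; X {1,2,4,6}->{2,4,6} => REVISION
Constraint 2 (Y != Z) on D(Y)={1,2,4,5} D(Z)={1,2,3,4,5}: no change => not a revision
Constraint 3 (W < Y) on D(W)={2,3,4,5} D(Y)={1,2,4,5}: W {2,3,4,5}->{2,3,4}; Y {1,2,4,5}->{4,5} => REVISION
Total revisions = 2

Answer: 2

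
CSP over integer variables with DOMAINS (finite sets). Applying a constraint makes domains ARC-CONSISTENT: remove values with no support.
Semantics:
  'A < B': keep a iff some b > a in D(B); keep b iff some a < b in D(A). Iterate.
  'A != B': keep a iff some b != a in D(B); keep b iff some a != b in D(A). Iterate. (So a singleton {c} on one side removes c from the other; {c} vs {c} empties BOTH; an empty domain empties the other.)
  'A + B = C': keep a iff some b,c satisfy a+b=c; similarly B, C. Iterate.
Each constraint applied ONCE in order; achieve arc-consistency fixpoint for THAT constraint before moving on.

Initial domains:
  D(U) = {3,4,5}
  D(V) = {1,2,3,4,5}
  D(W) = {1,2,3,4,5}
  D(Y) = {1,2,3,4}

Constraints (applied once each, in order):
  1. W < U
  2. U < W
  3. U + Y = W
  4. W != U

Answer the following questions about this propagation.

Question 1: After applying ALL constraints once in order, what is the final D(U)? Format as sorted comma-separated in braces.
Constraint 1 (W < U) on D(W)={1,2,3,4,5} D(U)={3,4,5}: W {1,2,3,4,5}->{1,2,3,4}
Constraint 2 (U < W) on D(U)={3,4,5} D(W)={1,2,3,4}: U {3,4,5}->{3}; W {1,2,3,4}->{4}
Constraint 3 (U + Y = W) on D(U)={3} D(Y)={1,2,3,4} D(W)={4}: Y {1,2,3,4}->{1}
Constraint 4 (W != U) on D(W)={4} D(U)={3}: no change
So after all 4 constraints: D(U) = {3}

Answer: {3}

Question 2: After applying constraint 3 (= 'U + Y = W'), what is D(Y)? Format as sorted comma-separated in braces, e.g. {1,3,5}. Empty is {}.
Answer: {1}

Derivation:
Constraint 1 (W < U) on D(W)={1,2,3,4,5} D(U)={3,4,5}: W {1,2,3,4,5}->{1,2,3,4}
Constraint 2 (U < W) on D(U)={3,4,5} D(W)={1,2,3,4}: U {3,4,5}->{3}; W {1,2,3,4}->{4}
Constraint 3 (U + Y = W) on D(U)={3} D(Y)={1,2,3,4} D(W)={4}: Y {1,2,3,4}->{1}
So after constraint 3: D(Y) = {1}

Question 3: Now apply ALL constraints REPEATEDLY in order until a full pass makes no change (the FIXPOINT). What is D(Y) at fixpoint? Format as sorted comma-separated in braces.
pass 0 (initial): D(Y)={1,2,3,4}
pass 1: U {3,4,5}->{3}; W {1,2,3,4,5}->{4}; Y {1,2,3,4}->{1}
pass 2: U {3}->{}; W {4}->{}; Y {1}->{}
pass 3: no change
Fixpoint after 3 passes: D(Y) = {}

Answer: {}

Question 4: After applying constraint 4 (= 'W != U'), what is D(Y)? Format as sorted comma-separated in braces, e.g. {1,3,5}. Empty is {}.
Constraint 1 (W < U) on D(W)={1,2,3,4,5} D(U)={3,4,5}: W {1,2,3,4,5}->{1,2,3,4}
Constraint 2 (U < W) on D(U)={3,4,5} D(W)={1,2,3,4}: U {3,4,5}->{3}; W {1,2,3,4}->{4}
Constraint 3 (U + Y = W) on D(U)={3} D(Y)={1,2,3,4} D(W)={4}: Y {1,2,3,4}->{1}
Constraint 4 (W != U) on D(W)={4} D(U)={3}: no change
So after constraint 4: D(Y) = {1}

Answer: {1}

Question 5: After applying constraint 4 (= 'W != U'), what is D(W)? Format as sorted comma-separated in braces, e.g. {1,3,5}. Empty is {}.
Constraint 1 (W < U) on D(W)={1,2,3,4,5} D(U)={3,4,5}: W {1,2,3,4,5}->{1,2,3,4}
Constraint 2 (U < W) on D(U)={3,4,5} D(W)={1,2,3,4}: U {3,4,5}->{3}; W {1,2,3,4}->{4}
Constraint 3 (U + Y = W) on D(U)={3} D(Y)={1,2,3,4} D(W)={4}: Y {1,2,3,4}->{1}
Constraint 4 (W != U) on D(W)={4} D(U)={3}: no change
So after constraint 4: D(W) = {4}

Answer: {4}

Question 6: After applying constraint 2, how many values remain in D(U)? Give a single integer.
Answer: 1

Derivation:
Constraint 1 (W < U) on D(W)={1,2,3,4,5} D(U)={3,4,5}: W {1,2,3,4,5}->{1,2,3,4}
Constraint 2 (U < W) on D(U)={3,4,5} D(W)={1,2,3,4}: U {3,4,5}->{3}; W {1,2,3,4}->{4}
So after constraint 2: D(U)={3}, size = 1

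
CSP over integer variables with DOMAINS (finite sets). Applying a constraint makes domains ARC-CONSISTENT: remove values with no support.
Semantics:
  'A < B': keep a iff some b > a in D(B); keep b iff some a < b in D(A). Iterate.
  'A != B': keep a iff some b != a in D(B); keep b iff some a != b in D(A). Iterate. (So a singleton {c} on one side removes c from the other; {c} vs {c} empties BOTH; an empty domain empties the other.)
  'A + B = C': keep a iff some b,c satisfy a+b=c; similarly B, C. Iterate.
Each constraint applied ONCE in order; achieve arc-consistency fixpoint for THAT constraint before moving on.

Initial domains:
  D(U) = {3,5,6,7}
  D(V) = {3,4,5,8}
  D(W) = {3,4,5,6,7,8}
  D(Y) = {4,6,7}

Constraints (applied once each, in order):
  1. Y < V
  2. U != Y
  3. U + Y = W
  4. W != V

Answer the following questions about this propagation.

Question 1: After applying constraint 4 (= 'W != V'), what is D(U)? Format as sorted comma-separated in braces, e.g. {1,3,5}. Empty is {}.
Constraint 1 (Y < V) on D(Y)={4,6,7} D(V)={3,4,5,8}: V {3,4,5,8}->{5,8}
Constraint 2 (U != Y) on D(U)={3,5,6,7} D(Y)={4,6,7}: no change
Constraint 3 (U + Y = W) on D(U)={3,5,6,7} D(Y)={4,6,7} D(W)={3,4,5,6,7,8}: U {3,5,6,7}->{3}; Y {4,6,7}->{4}; W {3,4,5,6,7,8}->{7}
Constraint 4 (W != V) on D(W)={7} D(V)={5,8}: no change
So after constraint 4: D(U) = {3}

Answer: {3}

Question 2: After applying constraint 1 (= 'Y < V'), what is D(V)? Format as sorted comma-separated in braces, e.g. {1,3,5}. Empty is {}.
Constraint 1 (Y < V) on D(Y)={4,6,7} D(V)={3,4,5,8}: V {3,4,5,8}->{5,8}
So after constraint 1: D(V) = {5,8}

Answer: {5,8}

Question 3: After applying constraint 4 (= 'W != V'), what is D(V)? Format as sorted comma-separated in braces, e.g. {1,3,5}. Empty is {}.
Constraint 1 (Y < V) on D(Y)={4,6,7} D(V)={3,4,5,8}: V {3,4,5,8}->{5,8}
Constraint 2 (U != Y) on D(U)={3,5,6,7} D(Y)={4,6,7}: no change
Constraint 3 (U + Y = W) on D(U)={3,5,6,7} D(Y)={4,6,7} D(W)={3,4,5,6,7,8}: U {3,5,6,7}->{3}; Y {4,6,7}->{4}; W {3,4,5,6,7,8}->{7}
Constraint 4 (W != V) on D(W)={7} D(V)={5,8}: no change
So after constraint 4: D(V) = {5,8}

Answer: {5,8}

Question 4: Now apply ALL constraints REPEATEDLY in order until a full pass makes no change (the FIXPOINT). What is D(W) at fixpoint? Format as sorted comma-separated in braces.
Answer: {7}

Derivation:
pass 0 (initial): D(W)={3,4,5,6,7,8}
pass 1: U {3,5,6,7}->{3}; V {3,4,5,8}->{5,8}; W {3,4,5,6,7,8}->{7}; Y {4,6,7}->{4}
pass 2: no change
Fixpoint after 2 passes: D(W) = {7}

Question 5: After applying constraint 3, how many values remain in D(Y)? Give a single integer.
Constraint 1 (Y < V) on D(Y)={4,6,7} D(V)={3,4,5,8}: V {3,4,5,8}->{5,8}
Constraint 2 (U != Y) on D(U)={3,5,6,7} D(Y)={4,6,7}: no change
Constraint 3 (U + Y = W) on D(U)={3,5,6,7} D(Y)={4,6,7} D(W)={3,4,5,6,7,8}: U {3,5,6,7}->{3}; Y {4,6,7}->{4}; W {3,4,5,6,7,8}->{7}
So after constraint 3: D(Y)={4}, size = 1

Answer: 1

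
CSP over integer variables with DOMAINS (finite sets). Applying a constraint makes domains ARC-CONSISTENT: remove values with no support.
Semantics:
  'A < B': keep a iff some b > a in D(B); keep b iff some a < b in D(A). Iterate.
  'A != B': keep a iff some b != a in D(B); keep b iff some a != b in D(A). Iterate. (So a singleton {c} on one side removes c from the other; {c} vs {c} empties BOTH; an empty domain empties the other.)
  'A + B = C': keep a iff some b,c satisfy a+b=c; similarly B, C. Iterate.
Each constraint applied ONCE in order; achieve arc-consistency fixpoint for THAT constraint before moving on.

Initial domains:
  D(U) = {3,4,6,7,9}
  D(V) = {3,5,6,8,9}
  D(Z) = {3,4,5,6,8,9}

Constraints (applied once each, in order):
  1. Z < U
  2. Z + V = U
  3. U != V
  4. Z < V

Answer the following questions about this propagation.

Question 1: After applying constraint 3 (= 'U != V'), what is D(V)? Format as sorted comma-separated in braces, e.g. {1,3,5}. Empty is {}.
Answer: {3,5,6}

Derivation:
Constraint 1 (Z < U) on D(Z)={3,4,5,6,8,9} D(U)={3,4,6,7,9}: Z {3,4,5,6,8,9}->{3,4,5,6,8}; U {3,4,6,7,9}->{4,6,7,9}
Constraint 2 (Z + V = U) on D(Z)={3,4,5,6,8} D(V)={3,5,6,8,9} D(U)={4,6,7,9}: Z {3,4,5,6,8}->{3,4,6}; V {3,5,6,8,9}->{3,5,6}; U {4,6,7,9}->{6,7,9}
Constraint 3 (U != V) on D(U)={6,7,9} D(V)={3,5,6}: no change
So after constraint 3: D(V) = {3,5,6}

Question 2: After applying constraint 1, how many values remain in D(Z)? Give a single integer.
Answer: 5

Derivation:
Constraint 1 (Z < U) on D(Z)={3,4,5,6,8,9} D(U)={3,4,6,7,9}: Z {3,4,5,6,8,9}->{3,4,5,6,8}; U {3,4,6,7,9}->{4,6,7,9}
So after constraint 1: D(Z)={3,4,5,6,8}, size = 5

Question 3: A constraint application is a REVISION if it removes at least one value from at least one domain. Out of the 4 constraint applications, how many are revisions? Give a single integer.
Constraint 1 (Z < U) on D(Z)={3,4,5,6,8,9} D(U)={3,4,6,7,9}: Z {3,4,5,6,8,9}->{3,4,5,6,8}; U {3,4,6,7,9}->{4,6,7,9} => REVISION
Constraint 2 (Z + V = U) on D(Z)={3,4,5,6,8} D(V)={3,5,6,8,9} D(U)={4,6,7,9}: Z {3,4,5,6,8}->{3,4,6}; V {3,5,6,8,9}->{3,5,6}; U {4,6,7,9}->{6,7,9} => REVISION
Constraint 3 (U != V) on D(U)={6,7,9} D(V)={3,5,6}: no change => not a revision
Constraint 4 (Z < V) on D(Z)={3,4,6} D(V)={3,5,6}: Z {3,4,6}->{3,4}; V {3,5,6}->{5,6} => REVISION
Total revisions = 3

Answer: 3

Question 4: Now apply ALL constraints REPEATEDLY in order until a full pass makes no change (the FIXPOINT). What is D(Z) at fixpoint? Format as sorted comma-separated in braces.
pass 0 (initial): D(Z)={3,4,5,6,8,9}
pass 1: U {3,4,6,7,9}->{6,7,9}; V {3,5,6,8,9}->{5,6}; Z {3,4,5,6,8,9}->{3,4}
pass 2: U {6,7,9}->{9}
pass 3: no change
Fixpoint after 3 passes: D(Z) = {3,4}

Answer: {3,4}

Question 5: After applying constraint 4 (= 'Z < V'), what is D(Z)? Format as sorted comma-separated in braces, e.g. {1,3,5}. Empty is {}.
Constraint 1 (Z < U) on D(Z)={3,4,5,6,8,9} D(U)={3,4,6,7,9}: Z {3,4,5,6,8,9}->{3,4,5,6,8}; U {3,4,6,7,9}->{4,6,7,9}
Constraint 2 (Z + V = U) on D(Z)={3,4,5,6,8} D(V)={3,5,6,8,9} D(U)={4,6,7,9}: Z {3,4,5,6,8}->{3,4,6}; V {3,5,6,8,9}->{3,5,6}; U {4,6,7,9}->{6,7,9}
Constraint 3 (U != V) on D(U)={6,7,9} D(V)={3,5,6}: no change
Constraint 4 (Z < V) on D(Z)={3,4,6} D(V)={3,5,6}: Z {3,4,6}->{3,4}; V {3,5,6}->{5,6}
So after constraint 4: D(Z) = {3,4}

Answer: {3,4}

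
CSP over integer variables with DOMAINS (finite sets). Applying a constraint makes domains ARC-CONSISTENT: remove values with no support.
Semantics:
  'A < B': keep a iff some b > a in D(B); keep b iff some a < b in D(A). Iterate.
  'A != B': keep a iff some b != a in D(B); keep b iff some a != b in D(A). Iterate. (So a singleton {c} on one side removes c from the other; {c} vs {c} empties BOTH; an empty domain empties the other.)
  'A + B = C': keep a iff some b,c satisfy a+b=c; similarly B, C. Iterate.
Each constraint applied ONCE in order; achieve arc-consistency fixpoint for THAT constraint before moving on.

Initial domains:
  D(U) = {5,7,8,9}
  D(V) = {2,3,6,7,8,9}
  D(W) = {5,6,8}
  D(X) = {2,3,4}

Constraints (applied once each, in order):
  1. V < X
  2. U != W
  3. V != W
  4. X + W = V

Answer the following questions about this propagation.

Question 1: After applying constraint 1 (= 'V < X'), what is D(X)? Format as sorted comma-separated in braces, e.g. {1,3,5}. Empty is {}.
Answer: {3,4}

Derivation:
Constraint 1 (V < X) on D(V)={2,3,6,7,8,9} D(X)={2,3,4}: V {2,3,6,7,8,9}->{2,3}; X {2,3,4}->{3,4}
So after constraint 1: D(X) = {3,4}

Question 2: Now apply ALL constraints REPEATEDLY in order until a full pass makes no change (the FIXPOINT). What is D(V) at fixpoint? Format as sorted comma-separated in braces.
Answer: {}

Derivation:
pass 0 (initial): D(V)={2,3,6,7,8,9}
pass 1: V {2,3,6,7,8,9}->{}; W {5,6,8}->{}; X {2,3,4}->{}
pass 2: U {5,7,8,9}->{}
pass 3: no change
Fixpoint after 3 passes: D(V) = {}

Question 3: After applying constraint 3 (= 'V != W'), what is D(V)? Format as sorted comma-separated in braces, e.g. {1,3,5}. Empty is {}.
Answer: {2,3}

Derivation:
Constraint 1 (V < X) on D(V)={2,3,6,7,8,9} D(X)={2,3,4}: V {2,3,6,7,8,9}->{2,3}; X {2,3,4}->{3,4}
Constraint 2 (U != W) on D(U)={5,7,8,9} D(W)={5,6,8}: no change
Constraint 3 (V != W) on D(V)={2,3} D(W)={5,6,8}: no change
So after constraint 3: D(V) = {2,3}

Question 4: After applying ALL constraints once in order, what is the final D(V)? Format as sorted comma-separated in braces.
Answer: {}

Derivation:
Constraint 1 (V < X) on D(V)={2,3,6,7,8,9} D(X)={2,3,4}: V {2,3,6,7,8,9}->{2,3}; X {2,3,4}->{3,4}
Constraint 2 (U != W) on D(U)={5,7,8,9} D(W)={5,6,8}: no change
Constraint 3 (V != W) on D(V)={2,3} D(W)={5,6,8}: no change
Constraint 4 (X + W = V) on D(X)={3,4} D(W)={5,6,8} D(V)={2,3}: X {3,4}->{}; W {5,6,8}->{}; V {2,3}->{}
So after all 4 constraints: D(V) = {}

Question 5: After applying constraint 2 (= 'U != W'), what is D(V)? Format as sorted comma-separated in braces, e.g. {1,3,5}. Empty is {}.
Answer: {2,3}

Derivation:
Constraint 1 (V < X) on D(V)={2,3,6,7,8,9} D(X)={2,3,4}: V {2,3,6,7,8,9}->{2,3}; X {2,3,4}->{3,4}
Constraint 2 (U != W) on D(U)={5,7,8,9} D(W)={5,6,8}: no change
So after constraint 2: D(V) = {2,3}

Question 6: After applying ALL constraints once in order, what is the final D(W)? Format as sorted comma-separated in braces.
Constraint 1 (V < X) on D(V)={2,3,6,7,8,9} D(X)={2,3,4}: V {2,3,6,7,8,9}->{2,3}; X {2,3,4}->{3,4}
Constraint 2 (U != W) on D(U)={5,7,8,9} D(W)={5,6,8}: no change
Constraint 3 (V != W) on D(V)={2,3} D(W)={5,6,8}: no change
Constraint 4 (X + W = V) on D(X)={3,4} D(W)={5,6,8} D(V)={2,3}: X {3,4}->{}; W {5,6,8}->{}; V {2,3}->{}
So after all 4 constraints: D(W) = {}

Answer: {}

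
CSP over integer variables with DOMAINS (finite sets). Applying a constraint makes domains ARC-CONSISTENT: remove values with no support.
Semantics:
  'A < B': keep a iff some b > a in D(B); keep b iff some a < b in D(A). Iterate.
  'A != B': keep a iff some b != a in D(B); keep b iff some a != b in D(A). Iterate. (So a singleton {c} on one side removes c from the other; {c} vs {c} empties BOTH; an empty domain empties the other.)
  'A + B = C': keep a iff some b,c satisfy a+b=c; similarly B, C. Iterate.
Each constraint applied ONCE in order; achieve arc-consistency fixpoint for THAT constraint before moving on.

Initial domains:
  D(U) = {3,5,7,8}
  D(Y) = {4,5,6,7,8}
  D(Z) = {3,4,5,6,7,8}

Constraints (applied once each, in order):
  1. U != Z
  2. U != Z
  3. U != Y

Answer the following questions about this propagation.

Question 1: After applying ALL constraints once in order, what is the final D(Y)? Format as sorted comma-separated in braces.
Answer: {4,5,6,7,8}

Derivation:
Constraint 1 (U != Z) on D(U)={3,5,7,8} D(Z)={3,4,5,6,7,8}: no change
Constraint 2 (U != Z) on D(U)={3,5,7,8} D(Z)={3,4,5,6,7,8}: no change
Constraint 3 (U != Y) on D(U)={3,5,7,8} D(Y)={4,5,6,7,8}: no change
So after all 3 constraints: D(Y) = {4,5,6,7,8}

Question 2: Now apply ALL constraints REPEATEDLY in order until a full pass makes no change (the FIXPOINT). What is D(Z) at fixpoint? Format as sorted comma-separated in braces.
Answer: {3,4,5,6,7,8}

Derivation:
pass 0 (initial): D(Z)={3,4,5,6,7,8}
pass 1: no change
Fixpoint after 1 passes: D(Z) = {3,4,5,6,7,8}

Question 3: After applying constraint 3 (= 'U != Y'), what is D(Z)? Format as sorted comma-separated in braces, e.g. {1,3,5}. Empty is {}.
Constraint 1 (U != Z) on D(U)={3,5,7,8} D(Z)={3,4,5,6,7,8}: no change
Constraint 2 (U != Z) on D(U)={3,5,7,8} D(Z)={3,4,5,6,7,8}: no change
Constraint 3 (U != Y) on D(U)={3,5,7,8} D(Y)={4,5,6,7,8}: no change
So after constraint 3: D(Z) = {3,4,5,6,7,8}

Answer: {3,4,5,6,7,8}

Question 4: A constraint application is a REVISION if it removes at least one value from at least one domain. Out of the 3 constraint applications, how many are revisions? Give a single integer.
Answer: 0

Derivation:
Constraint 1 (U != Z) on D(U)={3,5,7,8} D(Z)={3,4,5,6,7,8}: no change => not a revision
Constraint 2 (U != Z) on D(U)={3,5,7,8} D(Z)={3,4,5,6,7,8}: no change => not a revision
Constraint 3 (U != Y) on D(U)={3,5,7,8} D(Y)={4,5,6,7,8}: no change => not a revision
Total revisions = 0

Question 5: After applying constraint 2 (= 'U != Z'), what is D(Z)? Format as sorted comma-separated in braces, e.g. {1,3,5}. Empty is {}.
Constraint 1 (U != Z) on D(U)={3,5,7,8} D(Z)={3,4,5,6,7,8}: no change
Constraint 2 (U != Z) on D(U)={3,5,7,8} D(Z)={3,4,5,6,7,8}: no change
So after constraint 2: D(Z) = {3,4,5,6,7,8}

Answer: {3,4,5,6,7,8}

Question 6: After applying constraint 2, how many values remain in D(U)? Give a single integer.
Answer: 4

Derivation:
Constraint 1 (U != Z) on D(U)={3,5,7,8} D(Z)={3,4,5,6,7,8}: no change
Constraint 2 (U != Z) on D(U)={3,5,7,8} D(Z)={3,4,5,6,7,8}: no change
So after constraint 2: D(U)={3,5,7,8}, size = 4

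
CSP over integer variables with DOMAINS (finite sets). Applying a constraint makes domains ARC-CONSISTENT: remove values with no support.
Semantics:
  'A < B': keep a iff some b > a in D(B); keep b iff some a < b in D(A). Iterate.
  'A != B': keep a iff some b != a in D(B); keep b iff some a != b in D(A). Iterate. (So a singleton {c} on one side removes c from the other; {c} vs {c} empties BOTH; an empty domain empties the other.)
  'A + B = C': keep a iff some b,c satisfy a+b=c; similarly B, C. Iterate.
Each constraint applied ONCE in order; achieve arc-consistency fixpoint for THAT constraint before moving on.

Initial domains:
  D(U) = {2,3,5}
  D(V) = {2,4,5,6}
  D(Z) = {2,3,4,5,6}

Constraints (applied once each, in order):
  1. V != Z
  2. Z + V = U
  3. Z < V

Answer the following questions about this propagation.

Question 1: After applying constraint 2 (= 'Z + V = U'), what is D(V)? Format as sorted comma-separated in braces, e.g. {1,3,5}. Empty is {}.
Constraint 1 (V != Z) on D(V)={2,4,5,6} D(Z)={2,3,4,5,6}: no change
Constraint 2 (Z + V = U) on D(Z)={2,3,4,5,6} D(V)={2,4,5,6} D(U)={2,3,5}: Z {2,3,4,5,6}->{3}; V {2,4,5,6}->{2}; U {2,3,5}->{5}
So after constraint 2: D(V) = {2}

Answer: {2}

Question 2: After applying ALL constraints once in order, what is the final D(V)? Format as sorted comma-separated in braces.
Answer: {}

Derivation:
Constraint 1 (V != Z) on D(V)={2,4,5,6} D(Z)={2,3,4,5,6}: no change
Constraint 2 (Z + V = U) on D(Z)={2,3,4,5,6} D(V)={2,4,5,6} D(U)={2,3,5}: Z {2,3,4,5,6}->{3}; V {2,4,5,6}->{2}; U {2,3,5}->{5}
Constraint 3 (Z < V) on D(Z)={3} D(V)={2}: Z {3}->{}; V {2}->{}
So after all 3 constraints: D(V) = {}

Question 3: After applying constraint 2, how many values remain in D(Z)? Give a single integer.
Constraint 1 (V != Z) on D(V)={2,4,5,6} D(Z)={2,3,4,5,6}: no change
Constraint 2 (Z + V = U) on D(Z)={2,3,4,5,6} D(V)={2,4,5,6} D(U)={2,3,5}: Z {2,3,4,5,6}->{3}; V {2,4,5,6}->{2}; U {2,3,5}->{5}
So after constraint 2: D(Z)={3}, size = 1

Answer: 1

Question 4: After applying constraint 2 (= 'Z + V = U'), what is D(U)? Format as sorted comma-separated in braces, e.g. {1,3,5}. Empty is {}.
Answer: {5}

Derivation:
Constraint 1 (V != Z) on D(V)={2,4,5,6} D(Z)={2,3,4,5,6}: no change
Constraint 2 (Z + V = U) on D(Z)={2,3,4,5,6} D(V)={2,4,5,6} D(U)={2,3,5}: Z {2,3,4,5,6}->{3}; V {2,4,5,6}->{2}; U {2,3,5}->{5}
So after constraint 2: D(U) = {5}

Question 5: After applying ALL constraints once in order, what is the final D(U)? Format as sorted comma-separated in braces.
Answer: {5}

Derivation:
Constraint 1 (V != Z) on D(V)={2,4,5,6} D(Z)={2,3,4,5,6}: no change
Constraint 2 (Z + V = U) on D(Z)={2,3,4,5,6} D(V)={2,4,5,6} D(U)={2,3,5}: Z {2,3,4,5,6}->{3}; V {2,4,5,6}->{2}; U {2,3,5}->{5}
Constraint 3 (Z < V) on D(Z)={3} D(V)={2}: Z {3}->{}; V {2}->{}
So after all 3 constraints: D(U) = {5}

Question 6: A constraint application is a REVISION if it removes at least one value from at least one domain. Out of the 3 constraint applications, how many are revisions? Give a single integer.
Answer: 2

Derivation:
Constraint 1 (V != Z) on D(V)={2,4,5,6} D(Z)={2,3,4,5,6}: no change => not a revision
Constraint 2 (Z + V = U) on D(Z)={2,3,4,5,6} D(V)={2,4,5,6} D(U)={2,3,5}: Z {2,3,4,5,6}->{3}; V {2,4,5,6}->{2}; U {2,3,5}->{5} => REVISION
Constraint 3 (Z < V) on D(Z)={3} D(V)={2}: Z {3}->{}; V {2}->{} => REVISION
Total revisions = 2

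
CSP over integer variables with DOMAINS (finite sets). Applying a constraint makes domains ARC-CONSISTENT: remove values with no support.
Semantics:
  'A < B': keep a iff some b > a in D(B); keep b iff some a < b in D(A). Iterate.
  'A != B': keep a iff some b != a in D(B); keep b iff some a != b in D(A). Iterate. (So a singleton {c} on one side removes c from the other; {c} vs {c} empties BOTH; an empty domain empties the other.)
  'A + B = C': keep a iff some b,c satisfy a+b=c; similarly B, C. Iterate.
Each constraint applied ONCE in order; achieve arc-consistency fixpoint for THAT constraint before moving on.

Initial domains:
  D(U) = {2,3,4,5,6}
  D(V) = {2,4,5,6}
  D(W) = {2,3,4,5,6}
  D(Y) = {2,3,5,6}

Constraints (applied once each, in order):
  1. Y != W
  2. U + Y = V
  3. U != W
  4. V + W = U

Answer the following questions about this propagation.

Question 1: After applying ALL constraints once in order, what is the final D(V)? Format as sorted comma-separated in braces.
Answer: {}

Derivation:
Constraint 1 (Y != W) on D(Y)={2,3,5,6} D(W)={2,3,4,5,6}: no change
Constraint 2 (U + Y = V) on D(U)={2,3,4,5,6} D(Y)={2,3,5,6} D(V)={2,4,5,6}: U {2,3,4,5,6}->{2,3,4}; Y {2,3,5,6}->{2,3}; V {2,4,5,6}->{4,5,6}
Constraint 3 (U != W) on D(U)={2,3,4} D(W)={2,3,4,5,6}: no change
Constraint 4 (V + W = U) on D(V)={4,5,6} D(W)={2,3,4,5,6} D(U)={2,3,4}: V {4,5,6}->{}; W {2,3,4,5,6}->{}; U {2,3,4}->{}
So after all 4 constraints: D(V) = {}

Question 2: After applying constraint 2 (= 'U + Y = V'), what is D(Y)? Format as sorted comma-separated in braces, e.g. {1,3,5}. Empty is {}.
Answer: {2,3}

Derivation:
Constraint 1 (Y != W) on D(Y)={2,3,5,6} D(W)={2,3,4,5,6}: no change
Constraint 2 (U + Y = V) on D(U)={2,3,4,5,6} D(Y)={2,3,5,6} D(V)={2,4,5,6}: U {2,3,4,5,6}->{2,3,4}; Y {2,3,5,6}->{2,3}; V {2,4,5,6}->{4,5,6}
So after constraint 2: D(Y) = {2,3}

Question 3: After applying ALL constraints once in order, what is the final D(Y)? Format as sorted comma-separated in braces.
Answer: {2,3}

Derivation:
Constraint 1 (Y != W) on D(Y)={2,3,5,6} D(W)={2,3,4,5,6}: no change
Constraint 2 (U + Y = V) on D(U)={2,3,4,5,6} D(Y)={2,3,5,6} D(V)={2,4,5,6}: U {2,3,4,5,6}->{2,3,4}; Y {2,3,5,6}->{2,3}; V {2,4,5,6}->{4,5,6}
Constraint 3 (U != W) on D(U)={2,3,4} D(W)={2,3,4,5,6}: no change
Constraint 4 (V + W = U) on D(V)={4,5,6} D(W)={2,3,4,5,6} D(U)={2,3,4}: V {4,5,6}->{}; W {2,3,4,5,6}->{}; U {2,3,4}->{}
So after all 4 constraints: D(Y) = {2,3}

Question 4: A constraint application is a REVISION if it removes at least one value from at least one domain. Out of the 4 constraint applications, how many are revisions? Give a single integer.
Constraint 1 (Y != W) on D(Y)={2,3,5,6} D(W)={2,3,4,5,6}: no change => not a revision
Constraint 2 (U + Y = V) on D(U)={2,3,4,5,6} D(Y)={2,3,5,6} D(V)={2,4,5,6}: U {2,3,4,5,6}->{2,3,4}; Y {2,3,5,6}->{2,3}; V {2,4,5,6}->{4,5,6} => REVISION
Constraint 3 (U != W) on D(U)={2,3,4} D(W)={2,3,4,5,6}: no change => not a revision
Constraint 4 (V + W = U) on D(V)={4,5,6} D(W)={2,3,4,5,6} D(U)={2,3,4}: V {4,5,6}->{}; W {2,3,4,5,6}->{}; U {2,3,4}->{} => REVISION
Total revisions = 2

Answer: 2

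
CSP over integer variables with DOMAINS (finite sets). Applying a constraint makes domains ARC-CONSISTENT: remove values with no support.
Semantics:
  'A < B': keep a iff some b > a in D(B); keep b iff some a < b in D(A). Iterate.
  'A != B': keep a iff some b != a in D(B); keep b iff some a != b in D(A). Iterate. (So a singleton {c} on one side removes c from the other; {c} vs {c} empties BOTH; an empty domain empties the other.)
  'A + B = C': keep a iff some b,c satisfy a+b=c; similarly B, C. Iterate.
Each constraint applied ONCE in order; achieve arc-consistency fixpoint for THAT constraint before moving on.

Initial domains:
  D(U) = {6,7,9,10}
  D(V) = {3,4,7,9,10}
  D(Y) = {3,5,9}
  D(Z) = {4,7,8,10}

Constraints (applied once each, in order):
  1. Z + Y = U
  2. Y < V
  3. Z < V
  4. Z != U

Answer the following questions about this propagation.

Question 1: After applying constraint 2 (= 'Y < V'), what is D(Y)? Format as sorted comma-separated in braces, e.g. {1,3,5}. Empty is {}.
Answer: {3,5}

Derivation:
Constraint 1 (Z + Y = U) on D(Z)={4,7,8,10} D(Y)={3,5,9} D(U)={6,7,9,10}: Z {4,7,8,10}->{4,7}; Y {3,5,9}->{3,5}; U {6,7,9,10}->{7,9,10}
Constraint 2 (Y < V) on D(Y)={3,5} D(V)={3,4,7,9,10}: V {3,4,7,9,10}->{4,7,9,10}
So after constraint 2: D(Y) = {3,5}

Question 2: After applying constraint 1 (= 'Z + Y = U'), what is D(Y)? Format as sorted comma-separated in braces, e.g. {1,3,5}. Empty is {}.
Constraint 1 (Z + Y = U) on D(Z)={4,7,8,10} D(Y)={3,5,9} D(U)={6,7,9,10}: Z {4,7,8,10}->{4,7}; Y {3,5,9}->{3,5}; U {6,7,9,10}->{7,9,10}
So after constraint 1: D(Y) = {3,5}

Answer: {3,5}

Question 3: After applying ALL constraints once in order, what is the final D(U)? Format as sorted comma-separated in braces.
Constraint 1 (Z + Y = U) on D(Z)={4,7,8,10} D(Y)={3,5,9} D(U)={6,7,9,10}: Z {4,7,8,10}->{4,7}; Y {3,5,9}->{3,5}; U {6,7,9,10}->{7,9,10}
Constraint 2 (Y < V) on D(Y)={3,5} D(V)={3,4,7,9,10}: V {3,4,7,9,10}->{4,7,9,10}
Constraint 3 (Z < V) on D(Z)={4,7} D(V)={4,7,9,10}: V {4,7,9,10}->{7,9,10}
Constraint 4 (Z != U) on D(Z)={4,7} D(U)={7,9,10}: no change
So after all 4 constraints: D(U) = {7,9,10}

Answer: {7,9,10}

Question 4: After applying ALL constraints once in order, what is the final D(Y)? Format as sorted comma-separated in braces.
Constraint 1 (Z + Y = U) on D(Z)={4,7,8,10} D(Y)={3,5,9} D(U)={6,7,9,10}: Z {4,7,8,10}->{4,7}; Y {3,5,9}->{3,5}; U {6,7,9,10}->{7,9,10}
Constraint 2 (Y < V) on D(Y)={3,5} D(V)={3,4,7,9,10}: V {3,4,7,9,10}->{4,7,9,10}
Constraint 3 (Z < V) on D(Z)={4,7} D(V)={4,7,9,10}: V {4,7,9,10}->{7,9,10}
Constraint 4 (Z != U) on D(Z)={4,7} D(U)={7,9,10}: no change
So after all 4 constraints: D(Y) = {3,5}

Answer: {3,5}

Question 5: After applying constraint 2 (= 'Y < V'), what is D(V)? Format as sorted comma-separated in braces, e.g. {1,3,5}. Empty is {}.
Constraint 1 (Z + Y = U) on D(Z)={4,7,8,10} D(Y)={3,5,9} D(U)={6,7,9,10}: Z {4,7,8,10}->{4,7}; Y {3,5,9}->{3,5}; U {6,7,9,10}->{7,9,10}
Constraint 2 (Y < V) on D(Y)={3,5} D(V)={3,4,7,9,10}: V {3,4,7,9,10}->{4,7,9,10}
So after constraint 2: D(V) = {4,7,9,10}

Answer: {4,7,9,10}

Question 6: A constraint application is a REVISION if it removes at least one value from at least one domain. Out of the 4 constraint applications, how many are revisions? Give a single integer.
Constraint 1 (Z + Y = U) on D(Z)={4,7,8,10} D(Y)={3,5,9} D(U)={6,7,9,10}: Z {4,7,8,10}->{4,7}; Y {3,5,9}->{3,5}; U {6,7,9,10}->{7,9,10} => REVISION
Constraint 2 (Y < V) on D(Y)={3,5} D(V)={3,4,7,9,10}: V {3,4,7,9,10}->{4,7,9,10} => REVISION
Constraint 3 (Z < V) on D(Z)={4,7} D(V)={4,7,9,10}: V {4,7,9,10}->{7,9,10} => REVISION
Constraint 4 (Z != U) on D(Z)={4,7} D(U)={7,9,10}: no change => not a revision
Total revisions = 3

Answer: 3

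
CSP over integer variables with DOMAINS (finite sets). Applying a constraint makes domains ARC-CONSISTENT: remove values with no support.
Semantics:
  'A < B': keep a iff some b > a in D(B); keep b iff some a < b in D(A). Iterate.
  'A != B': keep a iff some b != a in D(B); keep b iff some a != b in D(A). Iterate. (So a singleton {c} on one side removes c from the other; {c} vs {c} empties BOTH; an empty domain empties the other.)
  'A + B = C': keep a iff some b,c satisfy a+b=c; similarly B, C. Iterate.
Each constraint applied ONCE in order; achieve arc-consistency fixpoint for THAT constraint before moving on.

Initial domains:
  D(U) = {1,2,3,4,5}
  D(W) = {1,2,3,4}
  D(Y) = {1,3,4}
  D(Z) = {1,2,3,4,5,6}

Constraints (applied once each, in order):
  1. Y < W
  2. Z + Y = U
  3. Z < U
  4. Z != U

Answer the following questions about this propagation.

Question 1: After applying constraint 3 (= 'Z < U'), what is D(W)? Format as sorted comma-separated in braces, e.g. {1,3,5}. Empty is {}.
Constraint 1 (Y < W) on D(Y)={1,3,4} D(W)={1,2,3,4}: Y {1,3,4}->{1,3}; W {1,2,3,4}->{2,3,4}
Constraint 2 (Z + Y = U) on D(Z)={1,2,3,4,5,6} D(Y)={1,3} D(U)={1,2,3,4,5}: Z {1,2,3,4,5,6}->{1,2,3,4}; U {1,2,3,4,5}->{2,3,4,5}
Constraint 3 (Z < U) on D(Z)={1,2,3,4} D(U)={2,3,4,5}: no change
So after constraint 3: D(W) = {2,3,4}

Answer: {2,3,4}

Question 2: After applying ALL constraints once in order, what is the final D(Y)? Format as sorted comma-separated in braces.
Answer: {1,3}

Derivation:
Constraint 1 (Y < W) on D(Y)={1,3,4} D(W)={1,2,3,4}: Y {1,3,4}->{1,3}; W {1,2,3,4}->{2,3,4}
Constraint 2 (Z + Y = U) on D(Z)={1,2,3,4,5,6} D(Y)={1,3} D(U)={1,2,3,4,5}: Z {1,2,3,4,5,6}->{1,2,3,4}; U {1,2,3,4,5}->{2,3,4,5}
Constraint 3 (Z < U) on D(Z)={1,2,3,4} D(U)={2,3,4,5}: no change
Constraint 4 (Z != U) on D(Z)={1,2,3,4} D(U)={2,3,4,5}: no change
So after all 4 constraints: D(Y) = {1,3}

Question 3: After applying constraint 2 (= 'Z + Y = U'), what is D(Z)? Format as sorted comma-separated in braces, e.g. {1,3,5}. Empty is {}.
Answer: {1,2,3,4}

Derivation:
Constraint 1 (Y < W) on D(Y)={1,3,4} D(W)={1,2,3,4}: Y {1,3,4}->{1,3}; W {1,2,3,4}->{2,3,4}
Constraint 2 (Z + Y = U) on D(Z)={1,2,3,4,5,6} D(Y)={1,3} D(U)={1,2,3,4,5}: Z {1,2,3,4,5,6}->{1,2,3,4}; U {1,2,3,4,5}->{2,3,4,5}
So after constraint 2: D(Z) = {1,2,3,4}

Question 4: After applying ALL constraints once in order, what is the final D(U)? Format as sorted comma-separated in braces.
Answer: {2,3,4,5}

Derivation:
Constraint 1 (Y < W) on D(Y)={1,3,4} D(W)={1,2,3,4}: Y {1,3,4}->{1,3}; W {1,2,3,4}->{2,3,4}
Constraint 2 (Z + Y = U) on D(Z)={1,2,3,4,5,6} D(Y)={1,3} D(U)={1,2,3,4,5}: Z {1,2,3,4,5,6}->{1,2,3,4}; U {1,2,3,4,5}->{2,3,4,5}
Constraint 3 (Z < U) on D(Z)={1,2,3,4} D(U)={2,3,4,5}: no change
Constraint 4 (Z != U) on D(Z)={1,2,3,4} D(U)={2,3,4,5}: no change
So after all 4 constraints: D(U) = {2,3,4,5}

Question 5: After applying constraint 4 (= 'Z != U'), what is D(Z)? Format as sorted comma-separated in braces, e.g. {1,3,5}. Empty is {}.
Constraint 1 (Y < W) on D(Y)={1,3,4} D(W)={1,2,3,4}: Y {1,3,4}->{1,3}; W {1,2,3,4}->{2,3,4}
Constraint 2 (Z + Y = U) on D(Z)={1,2,3,4,5,6} D(Y)={1,3} D(U)={1,2,3,4,5}: Z {1,2,3,4,5,6}->{1,2,3,4}; U {1,2,3,4,5}->{2,3,4,5}
Constraint 3 (Z < U) on D(Z)={1,2,3,4} D(U)={2,3,4,5}: no change
Constraint 4 (Z != U) on D(Z)={1,2,3,4} D(U)={2,3,4,5}: no change
So after constraint 4: D(Z) = {1,2,3,4}

Answer: {1,2,3,4}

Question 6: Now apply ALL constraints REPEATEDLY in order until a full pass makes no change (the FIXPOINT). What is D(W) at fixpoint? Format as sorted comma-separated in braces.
Answer: {2,3,4}

Derivation:
pass 0 (initial): D(W)={1,2,3,4}
pass 1: U {1,2,3,4,5}->{2,3,4,5}; W {1,2,3,4}->{2,3,4}; Y {1,3,4}->{1,3}; Z {1,2,3,4,5,6}->{1,2,3,4}
pass 2: no change
Fixpoint after 2 passes: D(W) = {2,3,4}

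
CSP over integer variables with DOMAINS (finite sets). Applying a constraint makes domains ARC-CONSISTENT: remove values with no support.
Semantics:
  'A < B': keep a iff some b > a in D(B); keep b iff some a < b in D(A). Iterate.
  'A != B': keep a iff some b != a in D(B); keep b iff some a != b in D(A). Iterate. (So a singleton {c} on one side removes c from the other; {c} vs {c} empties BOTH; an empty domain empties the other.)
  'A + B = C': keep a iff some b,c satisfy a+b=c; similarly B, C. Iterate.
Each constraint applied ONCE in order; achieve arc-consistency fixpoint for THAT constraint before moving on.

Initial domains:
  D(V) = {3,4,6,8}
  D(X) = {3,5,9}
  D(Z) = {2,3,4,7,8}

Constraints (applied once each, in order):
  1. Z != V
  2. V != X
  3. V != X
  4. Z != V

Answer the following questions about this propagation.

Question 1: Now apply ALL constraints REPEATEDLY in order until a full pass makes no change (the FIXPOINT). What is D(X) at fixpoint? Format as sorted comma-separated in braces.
pass 0 (initial): D(X)={3,5,9}
pass 1: no change
Fixpoint after 1 passes: D(X) = {3,5,9}

Answer: {3,5,9}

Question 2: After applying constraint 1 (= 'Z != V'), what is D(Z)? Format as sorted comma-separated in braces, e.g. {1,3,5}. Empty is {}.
Answer: {2,3,4,7,8}

Derivation:
Constraint 1 (Z != V) on D(Z)={2,3,4,7,8} D(V)={3,4,6,8}: no change
So after constraint 1: D(Z) = {2,3,4,7,8}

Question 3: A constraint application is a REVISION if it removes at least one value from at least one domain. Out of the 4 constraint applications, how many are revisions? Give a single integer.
Constraint 1 (Z != V) on D(Z)={2,3,4,7,8} D(V)={3,4,6,8}: no change => not a revision
Constraint 2 (V != X) on D(V)={3,4,6,8} D(X)={3,5,9}: no change => not a revision
Constraint 3 (V != X) on D(V)={3,4,6,8} D(X)={3,5,9}: no change => not a revision
Constraint 4 (Z != V) on D(Z)={2,3,4,7,8} D(V)={3,4,6,8}: no change => not a revision
Total revisions = 0

Answer: 0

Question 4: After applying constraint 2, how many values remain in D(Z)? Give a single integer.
Answer: 5

Derivation:
Constraint 1 (Z != V) on D(Z)={2,3,4,7,8} D(V)={3,4,6,8}: no change
Constraint 2 (V != X) on D(V)={3,4,6,8} D(X)={3,5,9}: no change
So after constraint 2: D(Z)={2,3,4,7,8}, size = 5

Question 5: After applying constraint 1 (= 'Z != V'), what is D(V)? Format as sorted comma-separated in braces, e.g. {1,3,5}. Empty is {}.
Answer: {3,4,6,8}

Derivation:
Constraint 1 (Z != V) on D(Z)={2,3,4,7,8} D(V)={3,4,6,8}: no change
So after constraint 1: D(V) = {3,4,6,8}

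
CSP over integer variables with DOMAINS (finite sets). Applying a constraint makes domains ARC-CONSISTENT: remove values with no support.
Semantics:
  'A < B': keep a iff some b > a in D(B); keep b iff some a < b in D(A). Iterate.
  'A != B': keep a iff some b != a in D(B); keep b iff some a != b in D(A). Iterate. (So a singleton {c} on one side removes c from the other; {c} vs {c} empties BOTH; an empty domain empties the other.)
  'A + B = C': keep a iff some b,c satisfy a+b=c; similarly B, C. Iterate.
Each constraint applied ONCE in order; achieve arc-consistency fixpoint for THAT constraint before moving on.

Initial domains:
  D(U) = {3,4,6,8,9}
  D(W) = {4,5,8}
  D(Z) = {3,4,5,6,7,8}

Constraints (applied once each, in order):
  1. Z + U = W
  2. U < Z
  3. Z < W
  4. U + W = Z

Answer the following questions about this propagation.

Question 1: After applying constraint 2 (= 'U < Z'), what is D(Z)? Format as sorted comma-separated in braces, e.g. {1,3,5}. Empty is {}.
Answer: {4,5}

Derivation:
Constraint 1 (Z + U = W) on D(Z)={3,4,5,6,7,8} D(U)={3,4,6,8,9} D(W)={4,5,8}: Z {3,4,5,6,7,8}->{4,5}; U {3,4,6,8,9}->{3,4}; W {4,5,8}->{8}
Constraint 2 (U < Z) on D(U)={3,4} D(Z)={4,5}: no change
So after constraint 2: D(Z) = {4,5}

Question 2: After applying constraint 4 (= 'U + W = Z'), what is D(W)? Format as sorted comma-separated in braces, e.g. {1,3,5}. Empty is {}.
Answer: {}

Derivation:
Constraint 1 (Z + U = W) on D(Z)={3,4,5,6,7,8} D(U)={3,4,6,8,9} D(W)={4,5,8}: Z {3,4,5,6,7,8}->{4,5}; U {3,4,6,8,9}->{3,4}; W {4,5,8}->{8}
Constraint 2 (U < Z) on D(U)={3,4} D(Z)={4,5}: no change
Constraint 3 (Z < W) on D(Z)={4,5} D(W)={8}: no change
Constraint 4 (U + W = Z) on D(U)={3,4} D(W)={8} D(Z)={4,5}: U {3,4}->{}; W {8}->{}; Z {4,5}->{}
So after constraint 4: D(W) = {}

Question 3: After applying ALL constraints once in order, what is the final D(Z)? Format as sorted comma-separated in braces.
Answer: {}

Derivation:
Constraint 1 (Z + U = W) on D(Z)={3,4,5,6,7,8} D(U)={3,4,6,8,9} D(W)={4,5,8}: Z {3,4,5,6,7,8}->{4,5}; U {3,4,6,8,9}->{3,4}; W {4,5,8}->{8}
Constraint 2 (U < Z) on D(U)={3,4} D(Z)={4,5}: no change
Constraint 3 (Z < W) on D(Z)={4,5} D(W)={8}: no change
Constraint 4 (U + W = Z) on D(U)={3,4} D(W)={8} D(Z)={4,5}: U {3,4}->{}; W {8}->{}; Z {4,5}->{}
So after all 4 constraints: D(Z) = {}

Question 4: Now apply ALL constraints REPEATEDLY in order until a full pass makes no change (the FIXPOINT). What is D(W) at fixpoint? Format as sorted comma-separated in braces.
Answer: {}

Derivation:
pass 0 (initial): D(W)={4,5,8}
pass 1: U {3,4,6,8,9}->{}; W {4,5,8}->{}; Z {3,4,5,6,7,8}->{}
pass 2: no change
Fixpoint after 2 passes: D(W) = {}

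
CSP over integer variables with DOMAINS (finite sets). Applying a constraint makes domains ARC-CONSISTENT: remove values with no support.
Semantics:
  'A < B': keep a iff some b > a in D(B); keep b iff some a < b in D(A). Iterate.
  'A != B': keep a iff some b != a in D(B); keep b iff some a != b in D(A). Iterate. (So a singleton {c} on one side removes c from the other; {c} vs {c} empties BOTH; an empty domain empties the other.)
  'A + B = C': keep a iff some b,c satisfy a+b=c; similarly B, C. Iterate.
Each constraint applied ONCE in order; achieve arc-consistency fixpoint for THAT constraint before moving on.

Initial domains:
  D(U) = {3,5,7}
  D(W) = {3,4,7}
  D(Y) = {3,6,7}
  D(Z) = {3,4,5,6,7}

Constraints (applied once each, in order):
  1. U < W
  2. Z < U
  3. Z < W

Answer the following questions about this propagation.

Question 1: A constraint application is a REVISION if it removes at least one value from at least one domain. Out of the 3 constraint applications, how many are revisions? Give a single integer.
Answer: 2

Derivation:
Constraint 1 (U < W) on D(U)={3,5,7} D(W)={3,4,7}: U {3,5,7}->{3,5}; W {3,4,7}->{4,7} => REVISION
Constraint 2 (Z < U) on D(Z)={3,4,5,6,7} D(U)={3,5}: Z {3,4,5,6,7}->{3,4}; U {3,5}->{5} => REVISION
Constraint 3 (Z < W) on D(Z)={3,4} D(W)={4,7}: no change => not a revision
Total revisions = 2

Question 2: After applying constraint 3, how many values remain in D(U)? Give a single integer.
Answer: 1

Derivation:
Constraint 1 (U < W) on D(U)={3,5,7} D(W)={3,4,7}: U {3,5,7}->{3,5}; W {3,4,7}->{4,7}
Constraint 2 (Z < U) on D(Z)={3,4,5,6,7} D(U)={3,5}: Z {3,4,5,6,7}->{3,4}; U {3,5}->{5}
Constraint 3 (Z < W) on D(Z)={3,4} D(W)={4,7}: no change
So after constraint 3: D(U)={5}, size = 1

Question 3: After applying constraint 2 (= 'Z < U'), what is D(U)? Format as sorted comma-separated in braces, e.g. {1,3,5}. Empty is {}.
Constraint 1 (U < W) on D(U)={3,5,7} D(W)={3,4,7}: U {3,5,7}->{3,5}; W {3,4,7}->{4,7}
Constraint 2 (Z < U) on D(Z)={3,4,5,6,7} D(U)={3,5}: Z {3,4,5,6,7}->{3,4}; U {3,5}->{5}
So after constraint 2: D(U) = {5}

Answer: {5}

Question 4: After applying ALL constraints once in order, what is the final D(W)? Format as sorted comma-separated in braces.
Answer: {4,7}

Derivation:
Constraint 1 (U < W) on D(U)={3,5,7} D(W)={3,4,7}: U {3,5,7}->{3,5}; W {3,4,7}->{4,7}
Constraint 2 (Z < U) on D(Z)={3,4,5,6,7} D(U)={3,5}: Z {3,4,5,6,7}->{3,4}; U {3,5}->{5}
Constraint 3 (Z < W) on D(Z)={3,4} D(W)={4,7}: no change
So after all 3 constraints: D(W) = {4,7}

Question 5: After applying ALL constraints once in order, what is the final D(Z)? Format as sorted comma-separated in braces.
Constraint 1 (U < W) on D(U)={3,5,7} D(W)={3,4,7}: U {3,5,7}->{3,5}; W {3,4,7}->{4,7}
Constraint 2 (Z < U) on D(Z)={3,4,5,6,7} D(U)={3,5}: Z {3,4,5,6,7}->{3,4}; U {3,5}->{5}
Constraint 3 (Z < W) on D(Z)={3,4} D(W)={4,7}: no change
So after all 3 constraints: D(Z) = {3,4}

Answer: {3,4}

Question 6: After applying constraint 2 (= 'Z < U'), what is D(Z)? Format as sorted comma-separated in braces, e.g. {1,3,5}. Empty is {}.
Answer: {3,4}

Derivation:
Constraint 1 (U < W) on D(U)={3,5,7} D(W)={3,4,7}: U {3,5,7}->{3,5}; W {3,4,7}->{4,7}
Constraint 2 (Z < U) on D(Z)={3,4,5,6,7} D(U)={3,5}: Z {3,4,5,6,7}->{3,4}; U {3,5}->{5}
So after constraint 2: D(Z) = {3,4}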